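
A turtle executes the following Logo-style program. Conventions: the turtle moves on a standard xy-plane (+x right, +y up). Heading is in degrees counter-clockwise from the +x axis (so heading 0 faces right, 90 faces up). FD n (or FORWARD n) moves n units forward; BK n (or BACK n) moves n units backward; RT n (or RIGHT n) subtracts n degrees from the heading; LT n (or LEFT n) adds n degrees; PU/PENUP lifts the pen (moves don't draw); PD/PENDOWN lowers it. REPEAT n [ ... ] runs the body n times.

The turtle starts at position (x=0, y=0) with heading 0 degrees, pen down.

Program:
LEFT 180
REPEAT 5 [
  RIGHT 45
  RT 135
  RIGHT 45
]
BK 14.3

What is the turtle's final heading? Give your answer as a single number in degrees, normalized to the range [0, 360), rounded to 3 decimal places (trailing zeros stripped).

Executing turtle program step by step:
Start: pos=(0,0), heading=0, pen down
LT 180: heading 0 -> 180
REPEAT 5 [
  -- iteration 1/5 --
  RT 45: heading 180 -> 135
  RT 135: heading 135 -> 0
  RT 45: heading 0 -> 315
  -- iteration 2/5 --
  RT 45: heading 315 -> 270
  RT 135: heading 270 -> 135
  RT 45: heading 135 -> 90
  -- iteration 3/5 --
  RT 45: heading 90 -> 45
  RT 135: heading 45 -> 270
  RT 45: heading 270 -> 225
  -- iteration 4/5 --
  RT 45: heading 225 -> 180
  RT 135: heading 180 -> 45
  RT 45: heading 45 -> 0
  -- iteration 5/5 --
  RT 45: heading 0 -> 315
  RT 135: heading 315 -> 180
  RT 45: heading 180 -> 135
]
BK 14.3: (0,0) -> (10.112,-10.112) [heading=135, draw]
Final: pos=(10.112,-10.112), heading=135, 1 segment(s) drawn

Answer: 135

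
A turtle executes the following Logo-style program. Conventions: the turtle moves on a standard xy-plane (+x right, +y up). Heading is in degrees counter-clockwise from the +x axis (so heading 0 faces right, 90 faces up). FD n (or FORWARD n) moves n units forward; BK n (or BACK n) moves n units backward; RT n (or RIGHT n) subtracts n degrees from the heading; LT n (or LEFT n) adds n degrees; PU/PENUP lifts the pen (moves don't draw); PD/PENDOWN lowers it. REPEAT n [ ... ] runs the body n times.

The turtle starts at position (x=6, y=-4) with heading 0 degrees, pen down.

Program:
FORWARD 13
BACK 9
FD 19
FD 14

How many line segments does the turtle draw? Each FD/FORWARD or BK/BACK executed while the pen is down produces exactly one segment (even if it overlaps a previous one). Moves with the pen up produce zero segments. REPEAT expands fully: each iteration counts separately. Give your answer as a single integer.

Executing turtle program step by step:
Start: pos=(6,-4), heading=0, pen down
FD 13: (6,-4) -> (19,-4) [heading=0, draw]
BK 9: (19,-4) -> (10,-4) [heading=0, draw]
FD 19: (10,-4) -> (29,-4) [heading=0, draw]
FD 14: (29,-4) -> (43,-4) [heading=0, draw]
Final: pos=(43,-4), heading=0, 4 segment(s) drawn
Segments drawn: 4

Answer: 4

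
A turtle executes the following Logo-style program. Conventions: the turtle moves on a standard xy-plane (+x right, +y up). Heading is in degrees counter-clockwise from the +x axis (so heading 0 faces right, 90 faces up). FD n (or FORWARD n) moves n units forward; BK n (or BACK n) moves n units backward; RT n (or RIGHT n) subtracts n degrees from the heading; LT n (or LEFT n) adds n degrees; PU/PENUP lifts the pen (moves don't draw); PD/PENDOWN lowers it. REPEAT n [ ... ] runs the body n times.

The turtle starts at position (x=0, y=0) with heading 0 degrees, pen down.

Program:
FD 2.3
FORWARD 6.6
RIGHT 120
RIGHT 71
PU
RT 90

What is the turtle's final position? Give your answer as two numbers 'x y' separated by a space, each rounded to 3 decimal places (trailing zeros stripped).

Answer: 8.9 0

Derivation:
Executing turtle program step by step:
Start: pos=(0,0), heading=0, pen down
FD 2.3: (0,0) -> (2.3,0) [heading=0, draw]
FD 6.6: (2.3,0) -> (8.9,0) [heading=0, draw]
RT 120: heading 0 -> 240
RT 71: heading 240 -> 169
PU: pen up
RT 90: heading 169 -> 79
Final: pos=(8.9,0), heading=79, 2 segment(s) drawn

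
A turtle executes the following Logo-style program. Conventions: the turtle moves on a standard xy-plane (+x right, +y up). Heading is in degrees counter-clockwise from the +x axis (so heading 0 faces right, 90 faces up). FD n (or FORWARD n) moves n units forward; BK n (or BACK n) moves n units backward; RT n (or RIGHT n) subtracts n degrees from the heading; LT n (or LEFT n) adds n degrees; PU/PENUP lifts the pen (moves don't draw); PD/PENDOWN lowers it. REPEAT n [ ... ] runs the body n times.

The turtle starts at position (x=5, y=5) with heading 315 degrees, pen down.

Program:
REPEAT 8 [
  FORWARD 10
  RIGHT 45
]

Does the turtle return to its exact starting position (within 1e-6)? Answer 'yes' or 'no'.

Executing turtle program step by step:
Start: pos=(5,5), heading=315, pen down
REPEAT 8 [
  -- iteration 1/8 --
  FD 10: (5,5) -> (12.071,-2.071) [heading=315, draw]
  RT 45: heading 315 -> 270
  -- iteration 2/8 --
  FD 10: (12.071,-2.071) -> (12.071,-12.071) [heading=270, draw]
  RT 45: heading 270 -> 225
  -- iteration 3/8 --
  FD 10: (12.071,-12.071) -> (5,-19.142) [heading=225, draw]
  RT 45: heading 225 -> 180
  -- iteration 4/8 --
  FD 10: (5,-19.142) -> (-5,-19.142) [heading=180, draw]
  RT 45: heading 180 -> 135
  -- iteration 5/8 --
  FD 10: (-5,-19.142) -> (-12.071,-12.071) [heading=135, draw]
  RT 45: heading 135 -> 90
  -- iteration 6/8 --
  FD 10: (-12.071,-12.071) -> (-12.071,-2.071) [heading=90, draw]
  RT 45: heading 90 -> 45
  -- iteration 7/8 --
  FD 10: (-12.071,-2.071) -> (-5,5) [heading=45, draw]
  RT 45: heading 45 -> 0
  -- iteration 8/8 --
  FD 10: (-5,5) -> (5,5) [heading=0, draw]
  RT 45: heading 0 -> 315
]
Final: pos=(5,5), heading=315, 8 segment(s) drawn

Start position: (5, 5)
Final position: (5, 5)
Distance = 0; < 1e-6 -> CLOSED

Answer: yes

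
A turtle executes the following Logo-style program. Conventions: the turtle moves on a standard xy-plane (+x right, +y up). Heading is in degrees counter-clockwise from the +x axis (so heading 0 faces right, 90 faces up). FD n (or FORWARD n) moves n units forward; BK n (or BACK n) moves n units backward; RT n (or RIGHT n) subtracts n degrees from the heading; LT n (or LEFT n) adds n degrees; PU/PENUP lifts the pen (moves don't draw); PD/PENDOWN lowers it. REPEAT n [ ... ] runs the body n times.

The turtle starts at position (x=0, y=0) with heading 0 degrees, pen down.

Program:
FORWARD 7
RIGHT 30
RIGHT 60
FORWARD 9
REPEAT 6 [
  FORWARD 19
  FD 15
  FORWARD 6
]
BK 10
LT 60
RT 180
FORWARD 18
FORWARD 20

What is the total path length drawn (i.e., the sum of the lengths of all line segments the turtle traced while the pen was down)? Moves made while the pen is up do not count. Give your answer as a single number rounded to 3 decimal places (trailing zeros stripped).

Executing turtle program step by step:
Start: pos=(0,0), heading=0, pen down
FD 7: (0,0) -> (7,0) [heading=0, draw]
RT 30: heading 0 -> 330
RT 60: heading 330 -> 270
FD 9: (7,0) -> (7,-9) [heading=270, draw]
REPEAT 6 [
  -- iteration 1/6 --
  FD 19: (7,-9) -> (7,-28) [heading=270, draw]
  FD 15: (7,-28) -> (7,-43) [heading=270, draw]
  FD 6: (7,-43) -> (7,-49) [heading=270, draw]
  -- iteration 2/6 --
  FD 19: (7,-49) -> (7,-68) [heading=270, draw]
  FD 15: (7,-68) -> (7,-83) [heading=270, draw]
  FD 6: (7,-83) -> (7,-89) [heading=270, draw]
  -- iteration 3/6 --
  FD 19: (7,-89) -> (7,-108) [heading=270, draw]
  FD 15: (7,-108) -> (7,-123) [heading=270, draw]
  FD 6: (7,-123) -> (7,-129) [heading=270, draw]
  -- iteration 4/6 --
  FD 19: (7,-129) -> (7,-148) [heading=270, draw]
  FD 15: (7,-148) -> (7,-163) [heading=270, draw]
  FD 6: (7,-163) -> (7,-169) [heading=270, draw]
  -- iteration 5/6 --
  FD 19: (7,-169) -> (7,-188) [heading=270, draw]
  FD 15: (7,-188) -> (7,-203) [heading=270, draw]
  FD 6: (7,-203) -> (7,-209) [heading=270, draw]
  -- iteration 6/6 --
  FD 19: (7,-209) -> (7,-228) [heading=270, draw]
  FD 15: (7,-228) -> (7,-243) [heading=270, draw]
  FD 6: (7,-243) -> (7,-249) [heading=270, draw]
]
BK 10: (7,-249) -> (7,-239) [heading=270, draw]
LT 60: heading 270 -> 330
RT 180: heading 330 -> 150
FD 18: (7,-239) -> (-8.588,-230) [heading=150, draw]
FD 20: (-8.588,-230) -> (-25.909,-220) [heading=150, draw]
Final: pos=(-25.909,-220), heading=150, 23 segment(s) drawn

Segment lengths:
  seg 1: (0,0) -> (7,0), length = 7
  seg 2: (7,0) -> (7,-9), length = 9
  seg 3: (7,-9) -> (7,-28), length = 19
  seg 4: (7,-28) -> (7,-43), length = 15
  seg 5: (7,-43) -> (7,-49), length = 6
  seg 6: (7,-49) -> (7,-68), length = 19
  seg 7: (7,-68) -> (7,-83), length = 15
  seg 8: (7,-83) -> (7,-89), length = 6
  seg 9: (7,-89) -> (7,-108), length = 19
  seg 10: (7,-108) -> (7,-123), length = 15
  seg 11: (7,-123) -> (7,-129), length = 6
  seg 12: (7,-129) -> (7,-148), length = 19
  seg 13: (7,-148) -> (7,-163), length = 15
  seg 14: (7,-163) -> (7,-169), length = 6
  seg 15: (7,-169) -> (7,-188), length = 19
  seg 16: (7,-188) -> (7,-203), length = 15
  seg 17: (7,-203) -> (7,-209), length = 6
  seg 18: (7,-209) -> (7,-228), length = 19
  seg 19: (7,-228) -> (7,-243), length = 15
  seg 20: (7,-243) -> (7,-249), length = 6
  seg 21: (7,-249) -> (7,-239), length = 10
  seg 22: (7,-239) -> (-8.588,-230), length = 18
  seg 23: (-8.588,-230) -> (-25.909,-220), length = 20
Total = 304

Answer: 304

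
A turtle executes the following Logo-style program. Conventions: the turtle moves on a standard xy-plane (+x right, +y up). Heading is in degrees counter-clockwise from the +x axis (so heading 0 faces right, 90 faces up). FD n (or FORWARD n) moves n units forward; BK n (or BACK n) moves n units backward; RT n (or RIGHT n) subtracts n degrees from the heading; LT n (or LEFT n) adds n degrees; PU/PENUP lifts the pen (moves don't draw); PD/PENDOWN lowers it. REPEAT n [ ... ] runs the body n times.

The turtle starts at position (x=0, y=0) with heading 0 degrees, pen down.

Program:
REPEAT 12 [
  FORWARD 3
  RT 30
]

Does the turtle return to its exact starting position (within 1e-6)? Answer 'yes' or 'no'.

Answer: yes

Derivation:
Executing turtle program step by step:
Start: pos=(0,0), heading=0, pen down
REPEAT 12 [
  -- iteration 1/12 --
  FD 3: (0,0) -> (3,0) [heading=0, draw]
  RT 30: heading 0 -> 330
  -- iteration 2/12 --
  FD 3: (3,0) -> (5.598,-1.5) [heading=330, draw]
  RT 30: heading 330 -> 300
  -- iteration 3/12 --
  FD 3: (5.598,-1.5) -> (7.098,-4.098) [heading=300, draw]
  RT 30: heading 300 -> 270
  -- iteration 4/12 --
  FD 3: (7.098,-4.098) -> (7.098,-7.098) [heading=270, draw]
  RT 30: heading 270 -> 240
  -- iteration 5/12 --
  FD 3: (7.098,-7.098) -> (5.598,-9.696) [heading=240, draw]
  RT 30: heading 240 -> 210
  -- iteration 6/12 --
  FD 3: (5.598,-9.696) -> (3,-11.196) [heading=210, draw]
  RT 30: heading 210 -> 180
  -- iteration 7/12 --
  FD 3: (3,-11.196) -> (0,-11.196) [heading=180, draw]
  RT 30: heading 180 -> 150
  -- iteration 8/12 --
  FD 3: (0,-11.196) -> (-2.598,-9.696) [heading=150, draw]
  RT 30: heading 150 -> 120
  -- iteration 9/12 --
  FD 3: (-2.598,-9.696) -> (-4.098,-7.098) [heading=120, draw]
  RT 30: heading 120 -> 90
  -- iteration 10/12 --
  FD 3: (-4.098,-7.098) -> (-4.098,-4.098) [heading=90, draw]
  RT 30: heading 90 -> 60
  -- iteration 11/12 --
  FD 3: (-4.098,-4.098) -> (-2.598,-1.5) [heading=60, draw]
  RT 30: heading 60 -> 30
  -- iteration 12/12 --
  FD 3: (-2.598,-1.5) -> (0,0) [heading=30, draw]
  RT 30: heading 30 -> 0
]
Final: pos=(0,0), heading=0, 12 segment(s) drawn

Start position: (0, 0)
Final position: (0, 0)
Distance = 0; < 1e-6 -> CLOSED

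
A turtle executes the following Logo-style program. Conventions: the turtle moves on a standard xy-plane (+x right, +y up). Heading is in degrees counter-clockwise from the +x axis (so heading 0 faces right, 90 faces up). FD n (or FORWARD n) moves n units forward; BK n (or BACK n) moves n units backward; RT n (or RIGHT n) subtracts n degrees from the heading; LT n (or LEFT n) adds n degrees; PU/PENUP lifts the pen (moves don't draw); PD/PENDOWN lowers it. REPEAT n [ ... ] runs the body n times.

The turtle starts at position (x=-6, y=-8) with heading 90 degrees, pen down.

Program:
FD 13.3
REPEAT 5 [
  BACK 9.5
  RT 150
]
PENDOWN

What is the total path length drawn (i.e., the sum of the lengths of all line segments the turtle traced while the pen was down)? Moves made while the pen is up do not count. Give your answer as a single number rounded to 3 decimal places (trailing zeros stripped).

Answer: 60.8

Derivation:
Executing turtle program step by step:
Start: pos=(-6,-8), heading=90, pen down
FD 13.3: (-6,-8) -> (-6,5.3) [heading=90, draw]
REPEAT 5 [
  -- iteration 1/5 --
  BK 9.5: (-6,5.3) -> (-6,-4.2) [heading=90, draw]
  RT 150: heading 90 -> 300
  -- iteration 2/5 --
  BK 9.5: (-6,-4.2) -> (-10.75,4.027) [heading=300, draw]
  RT 150: heading 300 -> 150
  -- iteration 3/5 --
  BK 9.5: (-10.75,4.027) -> (-2.523,-0.723) [heading=150, draw]
  RT 150: heading 150 -> 0
  -- iteration 4/5 --
  BK 9.5: (-2.523,-0.723) -> (-12.023,-0.723) [heading=0, draw]
  RT 150: heading 0 -> 210
  -- iteration 5/5 --
  BK 9.5: (-12.023,-0.723) -> (-3.796,4.027) [heading=210, draw]
  RT 150: heading 210 -> 60
]
PD: pen down
Final: pos=(-3.796,4.027), heading=60, 6 segment(s) drawn

Segment lengths:
  seg 1: (-6,-8) -> (-6,5.3), length = 13.3
  seg 2: (-6,5.3) -> (-6,-4.2), length = 9.5
  seg 3: (-6,-4.2) -> (-10.75,4.027), length = 9.5
  seg 4: (-10.75,4.027) -> (-2.523,-0.723), length = 9.5
  seg 5: (-2.523,-0.723) -> (-12.023,-0.723), length = 9.5
  seg 6: (-12.023,-0.723) -> (-3.796,4.027), length = 9.5
Total = 60.8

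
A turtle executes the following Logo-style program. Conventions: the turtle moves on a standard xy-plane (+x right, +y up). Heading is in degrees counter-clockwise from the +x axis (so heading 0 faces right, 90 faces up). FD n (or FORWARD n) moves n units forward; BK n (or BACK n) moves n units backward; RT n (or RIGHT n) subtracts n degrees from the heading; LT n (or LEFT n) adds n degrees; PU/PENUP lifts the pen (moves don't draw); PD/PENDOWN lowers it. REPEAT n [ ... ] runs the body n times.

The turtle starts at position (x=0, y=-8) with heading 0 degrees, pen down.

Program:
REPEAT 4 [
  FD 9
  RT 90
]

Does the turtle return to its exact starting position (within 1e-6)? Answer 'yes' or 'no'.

Answer: yes

Derivation:
Executing turtle program step by step:
Start: pos=(0,-8), heading=0, pen down
REPEAT 4 [
  -- iteration 1/4 --
  FD 9: (0,-8) -> (9,-8) [heading=0, draw]
  RT 90: heading 0 -> 270
  -- iteration 2/4 --
  FD 9: (9,-8) -> (9,-17) [heading=270, draw]
  RT 90: heading 270 -> 180
  -- iteration 3/4 --
  FD 9: (9,-17) -> (0,-17) [heading=180, draw]
  RT 90: heading 180 -> 90
  -- iteration 4/4 --
  FD 9: (0,-17) -> (0,-8) [heading=90, draw]
  RT 90: heading 90 -> 0
]
Final: pos=(0,-8), heading=0, 4 segment(s) drawn

Start position: (0, -8)
Final position: (0, -8)
Distance = 0; < 1e-6 -> CLOSED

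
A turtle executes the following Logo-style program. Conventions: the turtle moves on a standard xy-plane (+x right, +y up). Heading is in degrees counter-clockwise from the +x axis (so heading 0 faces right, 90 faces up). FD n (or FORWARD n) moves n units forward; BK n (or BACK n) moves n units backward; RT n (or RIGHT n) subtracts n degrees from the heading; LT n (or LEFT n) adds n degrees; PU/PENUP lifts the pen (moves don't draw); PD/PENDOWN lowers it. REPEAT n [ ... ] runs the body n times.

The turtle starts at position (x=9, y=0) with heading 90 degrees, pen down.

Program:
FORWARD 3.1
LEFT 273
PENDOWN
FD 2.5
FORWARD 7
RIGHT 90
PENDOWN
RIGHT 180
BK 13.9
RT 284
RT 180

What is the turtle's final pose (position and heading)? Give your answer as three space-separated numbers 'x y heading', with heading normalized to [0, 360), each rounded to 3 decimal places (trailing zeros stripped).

Answer: 19.214 -10.284 349

Derivation:
Executing turtle program step by step:
Start: pos=(9,0), heading=90, pen down
FD 3.1: (9,0) -> (9,3.1) [heading=90, draw]
LT 273: heading 90 -> 3
PD: pen down
FD 2.5: (9,3.1) -> (11.497,3.231) [heading=3, draw]
FD 7: (11.497,3.231) -> (18.487,3.597) [heading=3, draw]
RT 90: heading 3 -> 273
PD: pen down
RT 180: heading 273 -> 93
BK 13.9: (18.487,3.597) -> (19.214,-10.284) [heading=93, draw]
RT 284: heading 93 -> 169
RT 180: heading 169 -> 349
Final: pos=(19.214,-10.284), heading=349, 4 segment(s) drawn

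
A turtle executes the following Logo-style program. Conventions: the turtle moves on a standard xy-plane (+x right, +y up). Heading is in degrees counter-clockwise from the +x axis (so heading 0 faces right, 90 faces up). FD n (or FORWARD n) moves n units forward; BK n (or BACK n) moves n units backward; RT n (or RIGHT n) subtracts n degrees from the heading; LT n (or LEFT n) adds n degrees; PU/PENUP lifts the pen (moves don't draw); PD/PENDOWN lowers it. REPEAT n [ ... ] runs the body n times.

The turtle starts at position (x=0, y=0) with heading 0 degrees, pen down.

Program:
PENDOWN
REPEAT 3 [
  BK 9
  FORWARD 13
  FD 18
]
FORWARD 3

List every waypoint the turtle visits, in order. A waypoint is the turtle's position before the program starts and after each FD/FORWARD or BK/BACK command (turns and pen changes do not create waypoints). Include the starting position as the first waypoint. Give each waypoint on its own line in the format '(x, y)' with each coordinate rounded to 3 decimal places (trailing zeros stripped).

Answer: (0, 0)
(-9, 0)
(4, 0)
(22, 0)
(13, 0)
(26, 0)
(44, 0)
(35, 0)
(48, 0)
(66, 0)
(69, 0)

Derivation:
Executing turtle program step by step:
Start: pos=(0,0), heading=0, pen down
PD: pen down
REPEAT 3 [
  -- iteration 1/3 --
  BK 9: (0,0) -> (-9,0) [heading=0, draw]
  FD 13: (-9,0) -> (4,0) [heading=0, draw]
  FD 18: (4,0) -> (22,0) [heading=0, draw]
  -- iteration 2/3 --
  BK 9: (22,0) -> (13,0) [heading=0, draw]
  FD 13: (13,0) -> (26,0) [heading=0, draw]
  FD 18: (26,0) -> (44,0) [heading=0, draw]
  -- iteration 3/3 --
  BK 9: (44,0) -> (35,0) [heading=0, draw]
  FD 13: (35,0) -> (48,0) [heading=0, draw]
  FD 18: (48,0) -> (66,0) [heading=0, draw]
]
FD 3: (66,0) -> (69,0) [heading=0, draw]
Final: pos=(69,0), heading=0, 10 segment(s) drawn
Waypoints (11 total):
(0, 0)
(-9, 0)
(4, 0)
(22, 0)
(13, 0)
(26, 0)
(44, 0)
(35, 0)
(48, 0)
(66, 0)
(69, 0)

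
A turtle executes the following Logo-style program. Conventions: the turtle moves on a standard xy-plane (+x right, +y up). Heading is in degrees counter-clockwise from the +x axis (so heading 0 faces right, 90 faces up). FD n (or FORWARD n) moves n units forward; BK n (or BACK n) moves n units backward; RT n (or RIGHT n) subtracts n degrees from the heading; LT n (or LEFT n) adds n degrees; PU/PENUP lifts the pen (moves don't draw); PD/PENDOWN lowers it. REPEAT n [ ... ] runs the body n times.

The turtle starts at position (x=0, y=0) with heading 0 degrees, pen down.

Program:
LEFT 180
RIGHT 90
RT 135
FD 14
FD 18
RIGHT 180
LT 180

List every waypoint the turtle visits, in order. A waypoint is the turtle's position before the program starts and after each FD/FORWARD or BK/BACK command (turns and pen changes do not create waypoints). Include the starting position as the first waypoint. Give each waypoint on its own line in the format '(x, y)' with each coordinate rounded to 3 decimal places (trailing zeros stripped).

Executing turtle program step by step:
Start: pos=(0,0), heading=0, pen down
LT 180: heading 0 -> 180
RT 90: heading 180 -> 90
RT 135: heading 90 -> 315
FD 14: (0,0) -> (9.899,-9.899) [heading=315, draw]
FD 18: (9.899,-9.899) -> (22.627,-22.627) [heading=315, draw]
RT 180: heading 315 -> 135
LT 180: heading 135 -> 315
Final: pos=(22.627,-22.627), heading=315, 2 segment(s) drawn
Waypoints (3 total):
(0, 0)
(9.899, -9.899)
(22.627, -22.627)

Answer: (0, 0)
(9.899, -9.899)
(22.627, -22.627)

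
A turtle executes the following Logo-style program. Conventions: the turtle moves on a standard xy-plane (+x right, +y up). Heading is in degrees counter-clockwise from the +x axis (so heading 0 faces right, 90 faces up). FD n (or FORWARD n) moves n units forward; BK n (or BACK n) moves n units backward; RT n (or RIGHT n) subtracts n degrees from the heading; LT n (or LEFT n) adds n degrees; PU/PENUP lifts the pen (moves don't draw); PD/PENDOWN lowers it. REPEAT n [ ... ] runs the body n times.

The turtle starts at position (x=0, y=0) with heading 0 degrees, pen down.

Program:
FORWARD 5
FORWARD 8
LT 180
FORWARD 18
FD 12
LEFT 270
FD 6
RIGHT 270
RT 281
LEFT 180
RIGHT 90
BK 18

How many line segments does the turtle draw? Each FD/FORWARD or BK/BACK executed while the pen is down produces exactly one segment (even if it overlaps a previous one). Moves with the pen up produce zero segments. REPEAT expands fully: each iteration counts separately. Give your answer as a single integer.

Executing turtle program step by step:
Start: pos=(0,0), heading=0, pen down
FD 5: (0,0) -> (5,0) [heading=0, draw]
FD 8: (5,0) -> (13,0) [heading=0, draw]
LT 180: heading 0 -> 180
FD 18: (13,0) -> (-5,0) [heading=180, draw]
FD 12: (-5,0) -> (-17,0) [heading=180, draw]
LT 270: heading 180 -> 90
FD 6: (-17,0) -> (-17,6) [heading=90, draw]
RT 270: heading 90 -> 180
RT 281: heading 180 -> 259
LT 180: heading 259 -> 79
RT 90: heading 79 -> 349
BK 18: (-17,6) -> (-34.669,9.435) [heading=349, draw]
Final: pos=(-34.669,9.435), heading=349, 6 segment(s) drawn
Segments drawn: 6

Answer: 6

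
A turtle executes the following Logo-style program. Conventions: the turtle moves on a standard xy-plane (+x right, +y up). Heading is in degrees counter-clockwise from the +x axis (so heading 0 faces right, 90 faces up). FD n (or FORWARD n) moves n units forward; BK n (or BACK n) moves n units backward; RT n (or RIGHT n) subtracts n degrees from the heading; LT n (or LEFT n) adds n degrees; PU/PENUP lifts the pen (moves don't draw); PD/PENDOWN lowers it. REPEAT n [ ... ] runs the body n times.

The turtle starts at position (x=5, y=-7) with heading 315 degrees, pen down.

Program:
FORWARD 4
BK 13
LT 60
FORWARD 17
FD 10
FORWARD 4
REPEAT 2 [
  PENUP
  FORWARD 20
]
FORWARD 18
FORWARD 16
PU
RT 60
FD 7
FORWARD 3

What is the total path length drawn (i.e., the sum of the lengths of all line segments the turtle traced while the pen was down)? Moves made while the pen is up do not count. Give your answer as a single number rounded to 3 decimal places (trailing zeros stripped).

Executing turtle program step by step:
Start: pos=(5,-7), heading=315, pen down
FD 4: (5,-7) -> (7.828,-9.828) [heading=315, draw]
BK 13: (7.828,-9.828) -> (-1.364,-0.636) [heading=315, draw]
LT 60: heading 315 -> 15
FD 17: (-1.364,-0.636) -> (15.057,3.764) [heading=15, draw]
FD 10: (15.057,3.764) -> (24.716,6.352) [heading=15, draw]
FD 4: (24.716,6.352) -> (28.58,7.387) [heading=15, draw]
REPEAT 2 [
  -- iteration 1/2 --
  PU: pen up
  FD 20: (28.58,7.387) -> (47.898,12.564) [heading=15, move]
  -- iteration 2/2 --
  PU: pen up
  FD 20: (47.898,12.564) -> (67.217,17.74) [heading=15, move]
]
FD 18: (67.217,17.74) -> (84.603,22.399) [heading=15, move]
FD 16: (84.603,22.399) -> (100.058,26.54) [heading=15, move]
PU: pen up
RT 60: heading 15 -> 315
FD 7: (100.058,26.54) -> (105.008,21.59) [heading=315, move]
FD 3: (105.008,21.59) -> (107.129,19.469) [heading=315, move]
Final: pos=(107.129,19.469), heading=315, 5 segment(s) drawn

Segment lengths:
  seg 1: (5,-7) -> (7.828,-9.828), length = 4
  seg 2: (7.828,-9.828) -> (-1.364,-0.636), length = 13
  seg 3: (-1.364,-0.636) -> (15.057,3.764), length = 17
  seg 4: (15.057,3.764) -> (24.716,6.352), length = 10
  seg 5: (24.716,6.352) -> (28.58,7.387), length = 4
Total = 48

Answer: 48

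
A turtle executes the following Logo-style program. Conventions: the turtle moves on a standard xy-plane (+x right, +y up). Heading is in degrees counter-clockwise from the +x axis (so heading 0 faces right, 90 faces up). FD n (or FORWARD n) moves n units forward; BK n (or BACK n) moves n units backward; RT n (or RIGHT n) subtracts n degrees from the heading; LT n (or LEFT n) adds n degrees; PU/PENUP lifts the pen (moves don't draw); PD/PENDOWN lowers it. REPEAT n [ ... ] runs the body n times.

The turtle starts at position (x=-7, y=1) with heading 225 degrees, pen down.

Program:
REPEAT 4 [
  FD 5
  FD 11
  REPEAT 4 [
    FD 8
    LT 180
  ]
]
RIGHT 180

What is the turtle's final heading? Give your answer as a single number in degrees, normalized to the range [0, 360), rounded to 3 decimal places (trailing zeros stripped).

Answer: 45

Derivation:
Executing turtle program step by step:
Start: pos=(-7,1), heading=225, pen down
REPEAT 4 [
  -- iteration 1/4 --
  FD 5: (-7,1) -> (-10.536,-2.536) [heading=225, draw]
  FD 11: (-10.536,-2.536) -> (-18.314,-10.314) [heading=225, draw]
  REPEAT 4 [
    -- iteration 1/4 --
    FD 8: (-18.314,-10.314) -> (-23.971,-15.971) [heading=225, draw]
    LT 180: heading 225 -> 45
    -- iteration 2/4 --
    FD 8: (-23.971,-15.971) -> (-18.314,-10.314) [heading=45, draw]
    LT 180: heading 45 -> 225
    -- iteration 3/4 --
    FD 8: (-18.314,-10.314) -> (-23.971,-15.971) [heading=225, draw]
    LT 180: heading 225 -> 45
    -- iteration 4/4 --
    FD 8: (-23.971,-15.971) -> (-18.314,-10.314) [heading=45, draw]
    LT 180: heading 45 -> 225
  ]
  -- iteration 2/4 --
  FD 5: (-18.314,-10.314) -> (-21.849,-13.849) [heading=225, draw]
  FD 11: (-21.849,-13.849) -> (-29.627,-21.627) [heading=225, draw]
  REPEAT 4 [
    -- iteration 1/4 --
    FD 8: (-29.627,-21.627) -> (-35.284,-27.284) [heading=225, draw]
    LT 180: heading 225 -> 45
    -- iteration 2/4 --
    FD 8: (-35.284,-27.284) -> (-29.627,-21.627) [heading=45, draw]
    LT 180: heading 45 -> 225
    -- iteration 3/4 --
    FD 8: (-29.627,-21.627) -> (-35.284,-27.284) [heading=225, draw]
    LT 180: heading 225 -> 45
    -- iteration 4/4 --
    FD 8: (-35.284,-27.284) -> (-29.627,-21.627) [heading=45, draw]
    LT 180: heading 45 -> 225
  ]
  -- iteration 3/4 --
  FD 5: (-29.627,-21.627) -> (-33.163,-25.163) [heading=225, draw]
  FD 11: (-33.163,-25.163) -> (-40.941,-32.941) [heading=225, draw]
  REPEAT 4 [
    -- iteration 1/4 --
    FD 8: (-40.941,-32.941) -> (-46.598,-38.598) [heading=225, draw]
    LT 180: heading 225 -> 45
    -- iteration 2/4 --
    FD 8: (-46.598,-38.598) -> (-40.941,-32.941) [heading=45, draw]
    LT 180: heading 45 -> 225
    -- iteration 3/4 --
    FD 8: (-40.941,-32.941) -> (-46.598,-38.598) [heading=225, draw]
    LT 180: heading 225 -> 45
    -- iteration 4/4 --
    FD 8: (-46.598,-38.598) -> (-40.941,-32.941) [heading=45, draw]
    LT 180: heading 45 -> 225
  ]
  -- iteration 4/4 --
  FD 5: (-40.941,-32.941) -> (-44.477,-36.477) [heading=225, draw]
  FD 11: (-44.477,-36.477) -> (-52.255,-44.255) [heading=225, draw]
  REPEAT 4 [
    -- iteration 1/4 --
    FD 8: (-52.255,-44.255) -> (-57.912,-49.912) [heading=225, draw]
    LT 180: heading 225 -> 45
    -- iteration 2/4 --
    FD 8: (-57.912,-49.912) -> (-52.255,-44.255) [heading=45, draw]
    LT 180: heading 45 -> 225
    -- iteration 3/4 --
    FD 8: (-52.255,-44.255) -> (-57.912,-49.912) [heading=225, draw]
    LT 180: heading 225 -> 45
    -- iteration 4/4 --
    FD 8: (-57.912,-49.912) -> (-52.255,-44.255) [heading=45, draw]
    LT 180: heading 45 -> 225
  ]
]
RT 180: heading 225 -> 45
Final: pos=(-52.255,-44.255), heading=45, 24 segment(s) drawn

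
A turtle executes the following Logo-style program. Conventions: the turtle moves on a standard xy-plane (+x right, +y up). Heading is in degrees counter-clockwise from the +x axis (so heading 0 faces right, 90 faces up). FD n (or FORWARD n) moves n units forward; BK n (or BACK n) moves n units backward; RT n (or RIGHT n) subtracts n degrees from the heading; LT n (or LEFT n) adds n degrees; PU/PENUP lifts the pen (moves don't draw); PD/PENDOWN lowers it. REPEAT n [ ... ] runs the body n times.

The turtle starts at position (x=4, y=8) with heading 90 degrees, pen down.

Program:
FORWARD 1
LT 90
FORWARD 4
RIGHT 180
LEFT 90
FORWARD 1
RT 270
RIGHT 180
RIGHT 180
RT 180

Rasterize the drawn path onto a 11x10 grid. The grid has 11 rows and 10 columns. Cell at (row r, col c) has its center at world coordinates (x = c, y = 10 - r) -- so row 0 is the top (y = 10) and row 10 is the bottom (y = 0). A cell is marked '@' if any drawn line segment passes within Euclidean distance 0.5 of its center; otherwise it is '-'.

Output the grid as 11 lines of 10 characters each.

Answer: @---------
@@@@@-----
----@-----
----------
----------
----------
----------
----------
----------
----------
----------

Derivation:
Segment 0: (4,8) -> (4,9)
Segment 1: (4,9) -> (0,9)
Segment 2: (0,9) -> (0,10)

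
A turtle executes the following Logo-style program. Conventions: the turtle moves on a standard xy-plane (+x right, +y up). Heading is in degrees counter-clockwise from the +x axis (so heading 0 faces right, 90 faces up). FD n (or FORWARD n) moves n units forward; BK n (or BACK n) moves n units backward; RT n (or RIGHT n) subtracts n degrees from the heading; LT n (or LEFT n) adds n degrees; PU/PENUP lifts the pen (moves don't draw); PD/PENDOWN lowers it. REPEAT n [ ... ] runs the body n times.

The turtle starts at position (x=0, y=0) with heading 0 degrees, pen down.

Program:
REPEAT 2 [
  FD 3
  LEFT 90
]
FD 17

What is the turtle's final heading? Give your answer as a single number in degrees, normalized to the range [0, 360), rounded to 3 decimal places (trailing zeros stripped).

Answer: 180

Derivation:
Executing turtle program step by step:
Start: pos=(0,0), heading=0, pen down
REPEAT 2 [
  -- iteration 1/2 --
  FD 3: (0,0) -> (3,0) [heading=0, draw]
  LT 90: heading 0 -> 90
  -- iteration 2/2 --
  FD 3: (3,0) -> (3,3) [heading=90, draw]
  LT 90: heading 90 -> 180
]
FD 17: (3,3) -> (-14,3) [heading=180, draw]
Final: pos=(-14,3), heading=180, 3 segment(s) drawn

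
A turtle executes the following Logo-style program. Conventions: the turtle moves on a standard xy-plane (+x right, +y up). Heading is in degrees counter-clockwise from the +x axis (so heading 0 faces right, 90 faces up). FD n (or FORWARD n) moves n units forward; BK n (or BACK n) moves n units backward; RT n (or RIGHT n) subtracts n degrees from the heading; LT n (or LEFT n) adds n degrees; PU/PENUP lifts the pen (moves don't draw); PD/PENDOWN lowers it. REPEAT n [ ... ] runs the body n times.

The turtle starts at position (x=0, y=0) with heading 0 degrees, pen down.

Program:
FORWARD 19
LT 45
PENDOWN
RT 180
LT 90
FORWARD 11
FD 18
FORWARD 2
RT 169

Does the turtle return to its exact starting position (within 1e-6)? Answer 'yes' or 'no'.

Executing turtle program step by step:
Start: pos=(0,0), heading=0, pen down
FD 19: (0,0) -> (19,0) [heading=0, draw]
LT 45: heading 0 -> 45
PD: pen down
RT 180: heading 45 -> 225
LT 90: heading 225 -> 315
FD 11: (19,0) -> (26.778,-7.778) [heading=315, draw]
FD 18: (26.778,-7.778) -> (39.506,-20.506) [heading=315, draw]
FD 2: (39.506,-20.506) -> (40.92,-21.92) [heading=315, draw]
RT 169: heading 315 -> 146
Final: pos=(40.92,-21.92), heading=146, 4 segment(s) drawn

Start position: (0, 0)
Final position: (40.92, -21.92)
Distance = 46.422; >= 1e-6 -> NOT closed

Answer: no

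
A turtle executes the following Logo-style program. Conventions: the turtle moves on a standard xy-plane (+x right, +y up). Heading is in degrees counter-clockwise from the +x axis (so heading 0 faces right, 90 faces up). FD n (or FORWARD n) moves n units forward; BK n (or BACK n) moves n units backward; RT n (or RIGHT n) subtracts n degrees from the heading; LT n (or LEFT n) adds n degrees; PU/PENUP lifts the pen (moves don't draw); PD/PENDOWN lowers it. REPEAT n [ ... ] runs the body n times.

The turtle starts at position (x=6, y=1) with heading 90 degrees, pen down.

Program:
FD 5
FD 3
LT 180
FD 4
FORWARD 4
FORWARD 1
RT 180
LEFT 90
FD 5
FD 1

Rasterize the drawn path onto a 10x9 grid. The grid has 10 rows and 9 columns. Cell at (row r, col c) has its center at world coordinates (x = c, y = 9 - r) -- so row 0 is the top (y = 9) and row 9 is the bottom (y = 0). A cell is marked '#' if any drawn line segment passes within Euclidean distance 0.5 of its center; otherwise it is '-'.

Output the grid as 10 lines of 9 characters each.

Segment 0: (6,1) -> (6,6)
Segment 1: (6,6) -> (6,9)
Segment 2: (6,9) -> (6,5)
Segment 3: (6,5) -> (6,1)
Segment 4: (6,1) -> (6,0)
Segment 5: (6,0) -> (1,0)
Segment 6: (1,0) -> (-0,0)

Answer: ------#--
------#--
------#--
------#--
------#--
------#--
------#--
------#--
------#--
#######--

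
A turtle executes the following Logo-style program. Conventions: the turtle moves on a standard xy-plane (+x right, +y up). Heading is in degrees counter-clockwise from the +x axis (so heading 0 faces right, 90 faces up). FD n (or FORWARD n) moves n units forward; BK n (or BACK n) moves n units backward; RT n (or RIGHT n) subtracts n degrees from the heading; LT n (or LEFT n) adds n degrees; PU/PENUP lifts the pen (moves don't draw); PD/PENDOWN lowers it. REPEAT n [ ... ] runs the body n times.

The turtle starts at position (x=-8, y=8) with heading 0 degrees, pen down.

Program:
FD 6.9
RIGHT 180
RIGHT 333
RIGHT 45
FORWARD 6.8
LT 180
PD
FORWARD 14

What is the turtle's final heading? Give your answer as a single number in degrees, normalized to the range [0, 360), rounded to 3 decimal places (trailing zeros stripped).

Answer: 342

Derivation:
Executing turtle program step by step:
Start: pos=(-8,8), heading=0, pen down
FD 6.9: (-8,8) -> (-1.1,8) [heading=0, draw]
RT 180: heading 0 -> 180
RT 333: heading 180 -> 207
RT 45: heading 207 -> 162
FD 6.8: (-1.1,8) -> (-7.567,10.101) [heading=162, draw]
LT 180: heading 162 -> 342
PD: pen down
FD 14: (-7.567,10.101) -> (5.748,5.775) [heading=342, draw]
Final: pos=(5.748,5.775), heading=342, 3 segment(s) drawn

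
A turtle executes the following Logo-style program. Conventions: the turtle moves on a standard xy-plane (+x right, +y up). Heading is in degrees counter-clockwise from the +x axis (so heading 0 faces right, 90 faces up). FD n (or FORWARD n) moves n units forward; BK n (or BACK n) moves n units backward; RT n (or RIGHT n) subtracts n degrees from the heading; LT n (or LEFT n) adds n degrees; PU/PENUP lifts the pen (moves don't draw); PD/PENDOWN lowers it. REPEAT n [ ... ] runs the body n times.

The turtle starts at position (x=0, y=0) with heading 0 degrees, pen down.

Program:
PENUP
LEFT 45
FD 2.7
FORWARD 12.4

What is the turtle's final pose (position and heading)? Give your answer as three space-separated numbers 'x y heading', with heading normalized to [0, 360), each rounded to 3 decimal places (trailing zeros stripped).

Answer: 10.677 10.677 45

Derivation:
Executing turtle program step by step:
Start: pos=(0,0), heading=0, pen down
PU: pen up
LT 45: heading 0 -> 45
FD 2.7: (0,0) -> (1.909,1.909) [heading=45, move]
FD 12.4: (1.909,1.909) -> (10.677,10.677) [heading=45, move]
Final: pos=(10.677,10.677), heading=45, 0 segment(s) drawn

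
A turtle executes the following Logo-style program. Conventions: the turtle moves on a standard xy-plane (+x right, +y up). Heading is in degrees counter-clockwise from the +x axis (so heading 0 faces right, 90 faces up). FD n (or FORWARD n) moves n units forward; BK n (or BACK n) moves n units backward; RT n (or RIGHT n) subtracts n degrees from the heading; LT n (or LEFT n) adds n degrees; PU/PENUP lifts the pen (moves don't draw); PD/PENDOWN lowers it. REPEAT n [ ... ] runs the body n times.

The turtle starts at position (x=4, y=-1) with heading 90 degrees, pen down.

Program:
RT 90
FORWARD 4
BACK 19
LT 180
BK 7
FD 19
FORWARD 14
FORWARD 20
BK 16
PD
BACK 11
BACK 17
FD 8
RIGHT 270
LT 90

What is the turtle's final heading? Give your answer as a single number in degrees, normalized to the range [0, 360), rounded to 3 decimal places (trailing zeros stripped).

Executing turtle program step by step:
Start: pos=(4,-1), heading=90, pen down
RT 90: heading 90 -> 0
FD 4: (4,-1) -> (8,-1) [heading=0, draw]
BK 19: (8,-1) -> (-11,-1) [heading=0, draw]
LT 180: heading 0 -> 180
BK 7: (-11,-1) -> (-4,-1) [heading=180, draw]
FD 19: (-4,-1) -> (-23,-1) [heading=180, draw]
FD 14: (-23,-1) -> (-37,-1) [heading=180, draw]
FD 20: (-37,-1) -> (-57,-1) [heading=180, draw]
BK 16: (-57,-1) -> (-41,-1) [heading=180, draw]
PD: pen down
BK 11: (-41,-1) -> (-30,-1) [heading=180, draw]
BK 17: (-30,-1) -> (-13,-1) [heading=180, draw]
FD 8: (-13,-1) -> (-21,-1) [heading=180, draw]
RT 270: heading 180 -> 270
LT 90: heading 270 -> 0
Final: pos=(-21,-1), heading=0, 10 segment(s) drawn

Answer: 0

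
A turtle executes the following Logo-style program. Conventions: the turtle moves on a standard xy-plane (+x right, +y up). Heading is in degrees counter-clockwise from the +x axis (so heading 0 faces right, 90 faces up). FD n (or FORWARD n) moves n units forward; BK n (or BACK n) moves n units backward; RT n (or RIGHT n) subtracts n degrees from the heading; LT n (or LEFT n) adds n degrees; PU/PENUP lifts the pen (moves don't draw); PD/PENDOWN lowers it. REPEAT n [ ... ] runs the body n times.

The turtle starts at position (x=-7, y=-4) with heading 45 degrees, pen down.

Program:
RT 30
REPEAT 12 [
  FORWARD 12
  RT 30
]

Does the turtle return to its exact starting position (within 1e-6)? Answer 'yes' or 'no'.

Answer: yes

Derivation:
Executing turtle program step by step:
Start: pos=(-7,-4), heading=45, pen down
RT 30: heading 45 -> 15
REPEAT 12 [
  -- iteration 1/12 --
  FD 12: (-7,-4) -> (4.591,-0.894) [heading=15, draw]
  RT 30: heading 15 -> 345
  -- iteration 2/12 --
  FD 12: (4.591,-0.894) -> (16.182,-4) [heading=345, draw]
  RT 30: heading 345 -> 315
  -- iteration 3/12 --
  FD 12: (16.182,-4) -> (24.668,-12.485) [heading=315, draw]
  RT 30: heading 315 -> 285
  -- iteration 4/12 --
  FD 12: (24.668,-12.485) -> (27.773,-24.076) [heading=285, draw]
  RT 30: heading 285 -> 255
  -- iteration 5/12 --
  FD 12: (27.773,-24.076) -> (24.668,-35.668) [heading=255, draw]
  RT 30: heading 255 -> 225
  -- iteration 6/12 --
  FD 12: (24.668,-35.668) -> (16.182,-44.153) [heading=225, draw]
  RT 30: heading 225 -> 195
  -- iteration 7/12 --
  FD 12: (16.182,-44.153) -> (4.591,-47.259) [heading=195, draw]
  RT 30: heading 195 -> 165
  -- iteration 8/12 --
  FD 12: (4.591,-47.259) -> (-7,-44.153) [heading=165, draw]
  RT 30: heading 165 -> 135
  -- iteration 9/12 --
  FD 12: (-7,-44.153) -> (-15.485,-35.668) [heading=135, draw]
  RT 30: heading 135 -> 105
  -- iteration 10/12 --
  FD 12: (-15.485,-35.668) -> (-18.591,-24.076) [heading=105, draw]
  RT 30: heading 105 -> 75
  -- iteration 11/12 --
  FD 12: (-18.591,-24.076) -> (-15.485,-12.485) [heading=75, draw]
  RT 30: heading 75 -> 45
  -- iteration 12/12 --
  FD 12: (-15.485,-12.485) -> (-7,-4) [heading=45, draw]
  RT 30: heading 45 -> 15
]
Final: pos=(-7,-4), heading=15, 12 segment(s) drawn

Start position: (-7, -4)
Final position: (-7, -4)
Distance = 0; < 1e-6 -> CLOSED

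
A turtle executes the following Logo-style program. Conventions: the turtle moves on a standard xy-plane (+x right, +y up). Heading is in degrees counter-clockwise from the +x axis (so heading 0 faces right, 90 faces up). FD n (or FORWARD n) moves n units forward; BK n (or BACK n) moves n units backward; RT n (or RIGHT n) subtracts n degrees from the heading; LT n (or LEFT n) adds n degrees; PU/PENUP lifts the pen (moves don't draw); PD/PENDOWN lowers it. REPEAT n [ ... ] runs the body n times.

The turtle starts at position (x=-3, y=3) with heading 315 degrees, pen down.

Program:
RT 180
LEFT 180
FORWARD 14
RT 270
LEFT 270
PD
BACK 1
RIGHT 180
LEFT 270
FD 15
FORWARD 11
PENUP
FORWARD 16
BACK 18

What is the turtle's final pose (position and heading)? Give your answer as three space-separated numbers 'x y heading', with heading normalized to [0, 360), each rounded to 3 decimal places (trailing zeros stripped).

Answer: 23.163 10.778 45

Derivation:
Executing turtle program step by step:
Start: pos=(-3,3), heading=315, pen down
RT 180: heading 315 -> 135
LT 180: heading 135 -> 315
FD 14: (-3,3) -> (6.899,-6.899) [heading=315, draw]
RT 270: heading 315 -> 45
LT 270: heading 45 -> 315
PD: pen down
BK 1: (6.899,-6.899) -> (6.192,-6.192) [heading=315, draw]
RT 180: heading 315 -> 135
LT 270: heading 135 -> 45
FD 15: (6.192,-6.192) -> (16.799,4.414) [heading=45, draw]
FD 11: (16.799,4.414) -> (24.577,12.192) [heading=45, draw]
PU: pen up
FD 16: (24.577,12.192) -> (35.891,23.506) [heading=45, move]
BK 18: (35.891,23.506) -> (23.163,10.778) [heading=45, move]
Final: pos=(23.163,10.778), heading=45, 4 segment(s) drawn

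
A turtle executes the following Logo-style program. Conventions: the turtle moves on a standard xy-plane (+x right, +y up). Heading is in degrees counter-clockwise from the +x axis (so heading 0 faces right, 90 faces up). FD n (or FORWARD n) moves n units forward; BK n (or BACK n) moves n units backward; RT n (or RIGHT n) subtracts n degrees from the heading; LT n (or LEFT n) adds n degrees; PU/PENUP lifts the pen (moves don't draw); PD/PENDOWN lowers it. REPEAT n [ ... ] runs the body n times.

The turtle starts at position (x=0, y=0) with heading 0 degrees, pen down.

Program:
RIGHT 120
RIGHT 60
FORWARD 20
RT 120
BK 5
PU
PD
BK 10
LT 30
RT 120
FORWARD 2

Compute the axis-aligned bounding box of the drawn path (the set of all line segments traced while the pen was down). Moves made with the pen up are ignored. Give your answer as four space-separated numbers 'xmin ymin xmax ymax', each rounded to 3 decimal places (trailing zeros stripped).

Executing turtle program step by step:
Start: pos=(0,0), heading=0, pen down
RT 120: heading 0 -> 240
RT 60: heading 240 -> 180
FD 20: (0,0) -> (-20,0) [heading=180, draw]
RT 120: heading 180 -> 60
BK 5: (-20,0) -> (-22.5,-4.33) [heading=60, draw]
PU: pen up
PD: pen down
BK 10: (-22.5,-4.33) -> (-27.5,-12.99) [heading=60, draw]
LT 30: heading 60 -> 90
RT 120: heading 90 -> 330
FD 2: (-27.5,-12.99) -> (-25.768,-13.99) [heading=330, draw]
Final: pos=(-25.768,-13.99), heading=330, 4 segment(s) drawn

Segment endpoints: x in {-27.5, -25.768, -22.5, -20, 0}, y in {-13.99, -12.99, -4.33, 0, 0}
xmin=-27.5, ymin=-13.99, xmax=0, ymax=0

Answer: -27.5 -13.99 0 0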